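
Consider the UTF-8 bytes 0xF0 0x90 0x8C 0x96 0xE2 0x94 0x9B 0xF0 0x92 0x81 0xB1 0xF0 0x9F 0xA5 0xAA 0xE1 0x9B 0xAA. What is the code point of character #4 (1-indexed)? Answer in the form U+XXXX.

U+1F96A

Offset 0: leading byte 0xF0 = 11110000 → 4-byte char #1 = F0 90 8C 96.
Offset 4: leading byte 0xE2 = 11100010 → 3-byte char #2 = E2 94 9B.
Offset 7: leading byte 0xF0 = 11110000 → 4-byte char #3 = F0 92 81 B1.
Offset 11: leading byte 0xF0 = 11110000 → 4-byte char #4 = F0 9F A5 AA.
Leading byte 0xF0 = 11110000 matches 11110xxx → 4-byte sequence.
Byte 1: 0xF0 = 11110000, payload 000 (3 bits).
Byte 2: 0x9F = 10011111 (10xxxxxx ✓), payload 011111.
Byte 3: 0xA5 = 10100101 (10xxxxxx ✓), payload 100101.
Byte 4: 0xAA = 10101010 (10xxxxxx ✓), payload 101010.
Concatenate: 000011111100101101010 = 0x1F96A (21 bits → U+1F96A).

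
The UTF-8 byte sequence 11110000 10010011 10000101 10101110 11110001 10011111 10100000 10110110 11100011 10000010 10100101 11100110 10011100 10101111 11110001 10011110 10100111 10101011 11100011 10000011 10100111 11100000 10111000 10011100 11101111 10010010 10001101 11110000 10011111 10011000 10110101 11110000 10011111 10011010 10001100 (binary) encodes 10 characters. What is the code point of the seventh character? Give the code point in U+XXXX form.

Offset 0: leading byte 0xF0 = 11110000 → 4-byte char #1 = F0 93 85 AE.
Offset 4: leading byte 0xF1 = 11110001 → 4-byte char #2 = F1 9F A0 B6.
Offset 8: leading byte 0xE3 = 11100011 → 3-byte char #3 = E3 82 A5.
Offset 11: leading byte 0xE6 = 11100110 → 3-byte char #4 = E6 9C AF.
Offset 14: leading byte 0xF1 = 11110001 → 4-byte char #5 = F1 9E A7 AB.
Offset 18: leading byte 0xE3 = 11100011 → 3-byte char #6 = E3 83 A7.
Offset 21: leading byte 0xE0 = 11100000 → 3-byte char #7 = E0 B8 9C.
Leading byte 0xE0 = 11100000 matches 1110xxxx → 3-byte sequence.
Byte 1: 0xE0 = 11100000, payload 0000 (4 bits).
Byte 2: 0xB8 = 10111000 (10xxxxxx ✓), payload 111000.
Byte 3: 0x9C = 10011100 (10xxxxxx ✓), payload 011100.
Concatenate: 0000111000011100 = 0xE1C (16 bits → U+0E1C).

U+0E1C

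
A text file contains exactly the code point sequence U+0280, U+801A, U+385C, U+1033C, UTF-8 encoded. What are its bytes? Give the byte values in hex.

CA 80 E8 80 9A E3 A1 9C F0 90 8C BC

U+0280: 2-byte form → CA 80.
U+801A: 3-byte form → E8 80 9A.
U+385C: 3-byte form → E3 A1 9C.
U+1033C: 4-byte form → F0 90 8C BC.
Concatenated (12 bytes): CA 80 E8 80 9A E3 A1 9C F0 90 8C BC.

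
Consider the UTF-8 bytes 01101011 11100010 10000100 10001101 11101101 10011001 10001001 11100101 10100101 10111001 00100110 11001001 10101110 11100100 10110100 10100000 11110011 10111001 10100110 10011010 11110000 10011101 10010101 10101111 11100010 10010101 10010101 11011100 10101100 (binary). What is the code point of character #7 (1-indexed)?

U+4D20

Offset 0: leading byte 0x6B = 01101011 → 1-byte char #1 = 6B.
Offset 1: leading byte 0xE2 = 11100010 → 3-byte char #2 = E2 84 8D.
Offset 4: leading byte 0xED = 11101101 → 3-byte char #3 = ED 99 89.
Offset 7: leading byte 0xE5 = 11100101 → 3-byte char #4 = E5 A5 B9.
Offset 10: leading byte 0x26 = 00100110 → 1-byte char #5 = 26.
Offset 11: leading byte 0xC9 = 11001001 → 2-byte char #6 = C9 AE.
Offset 13: leading byte 0xE4 = 11100100 → 3-byte char #7 = E4 B4 A0.
Leading byte 0xE4 = 11100100 matches 1110xxxx → 3-byte sequence.
Byte 1: 0xE4 = 11100100, payload 0100 (4 bits).
Byte 2: 0xB4 = 10110100 (10xxxxxx ✓), payload 110100.
Byte 3: 0xA0 = 10100000 (10xxxxxx ✓), payload 100000.
Concatenate: 0100110100100000 = 0x4D20 (16 bits → U+4D20).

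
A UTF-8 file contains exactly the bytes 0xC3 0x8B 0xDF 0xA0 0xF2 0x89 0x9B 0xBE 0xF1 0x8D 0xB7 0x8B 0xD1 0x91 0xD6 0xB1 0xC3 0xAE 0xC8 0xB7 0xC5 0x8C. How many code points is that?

9

Byte at offset 0: 0xC3 = 11000011 → 2-byte char (#1). Advance 2.
Byte at offset 2: 0xDF = 11011111 → 2-byte char (#2). Advance 2.
Byte at offset 4: 0xF2 = 11110010 → 4-byte char (#3). Advance 4.
Byte at offset 8: 0xF1 = 11110001 → 4-byte char (#4). Advance 4.
Byte at offset 12: 0xD1 = 11010001 → 2-byte char (#5). Advance 2.
Byte at offset 14: 0xD6 = 11010110 → 2-byte char (#6). Advance 2.
Byte at offset 16: 0xC3 = 11000011 → 2-byte char (#7). Advance 2.
Byte at offset 18: 0xC8 = 11001000 → 2-byte char (#8). Advance 2.
Byte at offset 20: 0xC5 = 11000101 → 2-byte char (#9). Advance 2.
Reached end at offset 22 after 9 code points.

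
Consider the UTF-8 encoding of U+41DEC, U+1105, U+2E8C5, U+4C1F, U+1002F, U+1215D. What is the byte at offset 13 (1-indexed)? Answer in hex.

1-indexed offset 13 is 0-indexed offset 12.
U+41DEC → 4-byte form F1 81 B7 AC at offsets 0–3.
U+1105 → 3-byte form E1 84 85 at offsets 4–6.
U+2E8C5 → 4-byte form F0 AE A3 85 at offsets 7–10.
U+4C1F → 3-byte form E4 B0 9F at offsets 11–13.
Offset 12 falls in char 4's range; it's byte 2 of E4 B0 9F = 0xB0.

0xB0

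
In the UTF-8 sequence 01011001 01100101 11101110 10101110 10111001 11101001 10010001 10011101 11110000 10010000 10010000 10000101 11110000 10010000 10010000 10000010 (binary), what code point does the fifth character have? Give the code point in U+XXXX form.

U+10405

Offset 0: leading byte 0x59 = 01011001 → 1-byte char #1 = 59.
Offset 1: leading byte 0x65 = 01100101 → 1-byte char #2 = 65.
Offset 2: leading byte 0xEE = 11101110 → 3-byte char #3 = EE AE B9.
Offset 5: leading byte 0xE9 = 11101001 → 3-byte char #4 = E9 91 9D.
Offset 8: leading byte 0xF0 = 11110000 → 4-byte char #5 = F0 90 90 85.
Leading byte 0xF0 = 11110000 matches 11110xxx → 4-byte sequence.
Byte 1: 0xF0 = 11110000, payload 000 (3 bits).
Byte 2: 0x90 = 10010000 (10xxxxxx ✓), payload 010000.
Byte 3: 0x90 = 10010000 (10xxxxxx ✓), payload 010000.
Byte 4: 0x85 = 10000101 (10xxxxxx ✓), payload 000101.
Concatenate: 000010000010000000101 = 0x10405 (21 bits → U+10405).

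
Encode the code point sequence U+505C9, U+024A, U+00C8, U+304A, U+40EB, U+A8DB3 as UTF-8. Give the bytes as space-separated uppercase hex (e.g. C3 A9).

F1 90 97 89 C9 8A C3 88 E3 81 8A E4 83 AB F2 A8 B6 B3

U+505C9: 4-byte form → F1 90 97 89.
U+024A: 2-byte form → C9 8A.
U+00C8: 2-byte form → C3 88.
U+304A: 3-byte form → E3 81 8A.
U+40EB: 3-byte form → E4 83 AB.
U+A8DB3: 4-byte form → F2 A8 B6 B3.
Concatenated (18 bytes): F1 90 97 89 C9 8A C3 88 E3 81 8A E4 83 AB F2 A8 B6 B3.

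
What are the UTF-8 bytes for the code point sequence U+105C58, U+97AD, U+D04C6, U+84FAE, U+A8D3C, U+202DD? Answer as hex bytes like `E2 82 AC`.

U+105C58: 4-byte form → F4 85 B1 98.
U+97AD: 3-byte form → E9 9E AD.
U+D04C6: 4-byte form → F3 90 93 86.
U+84FAE: 4-byte form → F2 84 BE AE.
U+A8D3C: 4-byte form → F2 A8 B4 BC.
U+202DD: 4-byte form → F0 A0 8B 9D.
Concatenated (23 bytes): F4 85 B1 98 E9 9E AD F3 90 93 86 F2 84 BE AE F2 A8 B4 BC F0 A0 8B 9D.

F4 85 B1 98 E9 9E AD F3 90 93 86 F2 84 BE AE F2 A8 B4 BC F0 A0 8B 9D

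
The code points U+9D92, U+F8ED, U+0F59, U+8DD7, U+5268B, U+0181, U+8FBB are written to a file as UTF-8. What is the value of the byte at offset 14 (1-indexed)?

0x92

1-indexed offset 14 is 0-indexed offset 13.
U+9D92 → 3-byte form E9 B6 92 at offsets 0–2.
U+F8ED → 3-byte form EF A3 AD at offsets 3–5.
U+0F59 → 3-byte form E0 BD 99 at offsets 6–8.
U+8DD7 → 3-byte form E8 B7 97 at offsets 9–11.
U+5268B → 4-byte form F1 92 9A 8B at offsets 12–15.
Offset 13 falls in char 5's range; it's byte 2 of F1 92 9A 8B = 0x92.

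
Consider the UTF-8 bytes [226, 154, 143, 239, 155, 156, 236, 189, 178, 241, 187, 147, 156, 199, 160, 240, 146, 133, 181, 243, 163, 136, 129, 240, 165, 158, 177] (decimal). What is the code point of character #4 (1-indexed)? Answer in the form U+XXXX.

U+7B4DC

Offset 0: leading byte 0xE2 = 11100010 → 3-byte char #1 = E2 9A 8F.
Offset 3: leading byte 0xEF = 11101111 → 3-byte char #2 = EF 9B 9C.
Offset 6: leading byte 0xEC = 11101100 → 3-byte char #3 = EC BD B2.
Offset 9: leading byte 0xF1 = 11110001 → 4-byte char #4 = F1 BB 93 9C.
Leading byte 0xF1 = 11110001 matches 11110xxx → 4-byte sequence.
Byte 1: 0xF1 = 11110001, payload 001 (3 bits).
Byte 2: 0xBB = 10111011 (10xxxxxx ✓), payload 111011.
Byte 3: 0x93 = 10010011 (10xxxxxx ✓), payload 010011.
Byte 4: 0x9C = 10011100 (10xxxxxx ✓), payload 011100.
Concatenate: 001111011010011011100 = 0x7B4DC (21 bits → U+7B4DC).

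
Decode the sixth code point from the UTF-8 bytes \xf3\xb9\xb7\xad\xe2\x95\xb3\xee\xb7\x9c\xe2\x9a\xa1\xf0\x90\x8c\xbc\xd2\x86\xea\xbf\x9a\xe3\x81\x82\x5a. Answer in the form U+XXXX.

Offset 0: leading byte 0xF3 = 11110011 → 4-byte char #1 = F3 B9 B7 AD.
Offset 4: leading byte 0xE2 = 11100010 → 3-byte char #2 = E2 95 B3.
Offset 7: leading byte 0xEE = 11101110 → 3-byte char #3 = EE B7 9C.
Offset 10: leading byte 0xE2 = 11100010 → 3-byte char #4 = E2 9A A1.
Offset 13: leading byte 0xF0 = 11110000 → 4-byte char #5 = F0 90 8C BC.
Offset 17: leading byte 0xD2 = 11010010 → 2-byte char #6 = D2 86.
Leading byte 0xD2 = 11010010 matches 110xxxxx → 2-byte sequence.
Byte 1: 0xD2 = 11010010, payload 10010 (5 bits).
Byte 2: 0x86 = 10000110 (10xxxxxx ✓), payload 000110.
Concatenate: 10010000110 = 0x486 (11 bits → U+0486).

U+0486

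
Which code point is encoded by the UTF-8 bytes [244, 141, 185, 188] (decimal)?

Leading byte 0xF4 = 11110100 matches 11110xxx → 4-byte sequence.
Byte 1: 0xF4 = 11110100, payload 100 (3 bits).
Byte 2: 0x8D = 10001101 (10xxxxxx ✓), payload 001101.
Byte 3: 0xB9 = 10111001 (10xxxxxx ✓), payload 111001.
Byte 4: 0xBC = 10111100 (10xxxxxx ✓), payload 111100.
Concatenate: 100001101111001111100 = 0x10DE7C (21 bits → U+10DE7C).

U+10DE7C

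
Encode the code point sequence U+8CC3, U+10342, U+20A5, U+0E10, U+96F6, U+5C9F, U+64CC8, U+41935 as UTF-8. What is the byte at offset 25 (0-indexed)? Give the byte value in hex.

0xA4

U+8CC3 → 3-byte form E8 B3 83 at offsets 0–2.
U+10342 → 4-byte form F0 90 8D 82 at offsets 3–6.
U+20A5 → 3-byte form E2 82 A5 at offsets 7–9.
U+0E10 → 3-byte form E0 B8 90 at offsets 10–12.
U+96F6 → 3-byte form E9 9B B6 at offsets 13–15.
U+5C9F → 3-byte form E5 B2 9F at offsets 16–18.
U+64CC8 → 4-byte form F1 A4 B3 88 at offsets 19–22.
U+41935 → 4-byte form F1 81 A4 B5 at offsets 23–26.
Offset 25 falls in char 8's range; it's byte 3 of F1 81 A4 B5 = 0xA4.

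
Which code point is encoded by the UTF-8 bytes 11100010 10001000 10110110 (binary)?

U+2236

Leading byte 0xE2 = 11100010 matches 1110xxxx → 3-byte sequence.
Byte 1: 0xE2 = 11100010, payload 0010 (4 bits).
Byte 2: 0x88 = 10001000 (10xxxxxx ✓), payload 001000.
Byte 3: 0xB6 = 10110110 (10xxxxxx ✓), payload 110110.
Concatenate: 0010001000110110 = 0x2236 (16 bits → U+2236).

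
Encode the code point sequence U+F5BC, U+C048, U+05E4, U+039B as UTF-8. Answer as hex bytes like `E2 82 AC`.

U+F5BC: 3-byte form → EF 96 BC.
U+C048: 3-byte form → EC 81 88.
U+05E4: 2-byte form → D7 A4.
U+039B: 2-byte form → CE 9B.
Concatenated (10 bytes): EF 96 BC EC 81 88 D7 A4 CE 9B.

EF 96 BC EC 81 88 D7 A4 CE 9B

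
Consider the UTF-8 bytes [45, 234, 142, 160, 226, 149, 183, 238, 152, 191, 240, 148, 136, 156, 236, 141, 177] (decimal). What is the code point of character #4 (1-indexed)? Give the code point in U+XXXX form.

U+E63F

Offset 0: leading byte 0x2D = 00101101 → 1-byte char #1 = 2D.
Offset 1: leading byte 0xEA = 11101010 → 3-byte char #2 = EA 8E A0.
Offset 4: leading byte 0xE2 = 11100010 → 3-byte char #3 = E2 95 B7.
Offset 7: leading byte 0xEE = 11101110 → 3-byte char #4 = EE 98 BF.
Leading byte 0xEE = 11101110 matches 1110xxxx → 3-byte sequence.
Byte 1: 0xEE = 11101110, payload 1110 (4 bits).
Byte 2: 0x98 = 10011000 (10xxxxxx ✓), payload 011000.
Byte 3: 0xBF = 10111111 (10xxxxxx ✓), payload 111111.
Concatenate: 1110011000111111 = 0xE63F (16 bits → U+E63F).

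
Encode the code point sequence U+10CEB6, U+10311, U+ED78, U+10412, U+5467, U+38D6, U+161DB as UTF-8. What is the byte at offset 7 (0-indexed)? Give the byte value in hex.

U+10CEB6 → 4-byte form F4 8C BA B6 at offsets 0–3.
U+10311 → 4-byte form F0 90 8C 91 at offsets 4–7.
Offset 7 falls in char 2's range; it's byte 4 of F0 90 8C 91 = 0x91.

0x91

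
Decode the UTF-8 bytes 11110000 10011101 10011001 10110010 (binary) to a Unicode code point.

U+1D672

Leading byte 0xF0 = 11110000 matches 11110xxx → 4-byte sequence.
Byte 1: 0xF0 = 11110000, payload 000 (3 bits).
Byte 2: 0x9D = 10011101 (10xxxxxx ✓), payload 011101.
Byte 3: 0x99 = 10011001 (10xxxxxx ✓), payload 011001.
Byte 4: 0xB2 = 10110010 (10xxxxxx ✓), payload 110010.
Concatenate: 000011101011001110010 = 0x1D672 (21 bits → U+1D672).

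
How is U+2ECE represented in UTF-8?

U+2ECE = 0x2ECE = 11982 decimal. In range U+0800–U+FFFF → 3-byte form: 1110xxxx 10xxxxxx 10xxxxxx.
Binary (16 bits): 0010111011001110.
Split 4+6+6: 0010 | 111011 | 001110.
Byte 1: 11100010 = 0xE2.
Byte 2: 10111011 = 0xBB.
Byte 3: 10001110 = 0x8E.

E2 BB 8E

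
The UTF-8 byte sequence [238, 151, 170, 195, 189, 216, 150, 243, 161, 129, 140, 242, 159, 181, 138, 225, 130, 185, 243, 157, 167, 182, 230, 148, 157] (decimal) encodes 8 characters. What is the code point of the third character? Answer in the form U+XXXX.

Offset 0: leading byte 0xEE = 11101110 → 3-byte char #1 = EE 97 AA.
Offset 3: leading byte 0xC3 = 11000011 → 2-byte char #2 = C3 BD.
Offset 5: leading byte 0xD8 = 11011000 → 2-byte char #3 = D8 96.
Leading byte 0xD8 = 11011000 matches 110xxxxx → 2-byte sequence.
Byte 1: 0xD8 = 11011000, payload 11000 (5 bits).
Byte 2: 0x96 = 10010110 (10xxxxxx ✓), payload 010110.
Concatenate: 11000010110 = 0x616 (11 bits → U+0616).

U+0616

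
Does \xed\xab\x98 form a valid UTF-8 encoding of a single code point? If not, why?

invalid (encodes a surrogate (U+D800–U+DFFF))

Structurally a 3-byte sequence; payload = 0xDAD8.
But 0xDAD8 is in U+D800–U+DFFF, the surrogate range. Surrogates are not Unicode scalar values and are forbidden in UTF-8.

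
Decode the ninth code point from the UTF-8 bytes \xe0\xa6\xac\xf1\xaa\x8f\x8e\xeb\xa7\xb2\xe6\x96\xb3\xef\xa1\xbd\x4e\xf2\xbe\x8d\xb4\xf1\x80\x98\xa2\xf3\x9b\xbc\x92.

U+DBF12

Offset 0: leading byte 0xE0 = 11100000 → 3-byte char #1 = E0 A6 AC.
Offset 3: leading byte 0xF1 = 11110001 → 4-byte char #2 = F1 AA 8F 8E.
Offset 7: leading byte 0xEB = 11101011 → 3-byte char #3 = EB A7 B2.
Offset 10: leading byte 0xE6 = 11100110 → 3-byte char #4 = E6 96 B3.
Offset 13: leading byte 0xEF = 11101111 → 3-byte char #5 = EF A1 BD.
Offset 16: leading byte 0x4E = 01001110 → 1-byte char #6 = 4E.
Offset 17: leading byte 0xF2 = 11110010 → 4-byte char #7 = F2 BE 8D B4.
Offset 21: leading byte 0xF1 = 11110001 → 4-byte char #8 = F1 80 98 A2.
Offset 25: leading byte 0xF3 = 11110011 → 4-byte char #9 = F3 9B BC 92.
Leading byte 0xF3 = 11110011 matches 11110xxx → 4-byte sequence.
Byte 1: 0xF3 = 11110011, payload 011 (3 bits).
Byte 2: 0x9B = 10011011 (10xxxxxx ✓), payload 011011.
Byte 3: 0xBC = 10111100 (10xxxxxx ✓), payload 111100.
Byte 4: 0x92 = 10010010 (10xxxxxx ✓), payload 010010.
Concatenate: 011011011111100010010 = 0xDBF12 (21 bits → U+DBF12).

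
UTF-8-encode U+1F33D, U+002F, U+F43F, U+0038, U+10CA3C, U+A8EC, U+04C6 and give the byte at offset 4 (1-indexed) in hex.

1-indexed offset 4 is 0-indexed offset 3.
U+1F33D → 4-byte form F0 9F 8C BD at offsets 0–3.
Offset 3 falls in char 1's range; it's byte 4 of F0 9F 8C BD = 0xBD.

0xBD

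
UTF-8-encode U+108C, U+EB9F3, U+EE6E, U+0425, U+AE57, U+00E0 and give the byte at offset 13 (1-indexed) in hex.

1-indexed offset 13 is 0-indexed offset 12.
U+108C → 3-byte form E1 82 8C at offsets 0–2.
U+EB9F3 → 4-byte form F3 AB A7 B3 at offsets 3–6.
U+EE6E → 3-byte form EE B9 AE at offsets 7–9.
U+0425 → 2-byte form D0 A5 at offsets 10–11.
U+AE57 → 3-byte form EA B9 97 at offsets 12–14.
Offset 12 falls in char 5's range; it's byte 1 of EA B9 97 = 0xEA.

0xEA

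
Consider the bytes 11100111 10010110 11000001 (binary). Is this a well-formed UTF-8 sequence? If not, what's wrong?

invalid (non-continuation byte where continuation expected)

Leading byte 0xE7 = 11100111 → 3-byte form.
Byte 3 is 0xC1 = 11000001, which is not 10xxxxxx — expected a continuation byte.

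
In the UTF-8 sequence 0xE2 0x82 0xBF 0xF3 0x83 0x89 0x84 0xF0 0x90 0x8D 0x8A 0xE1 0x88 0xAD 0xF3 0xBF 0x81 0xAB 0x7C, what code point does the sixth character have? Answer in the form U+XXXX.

Offset 0: leading byte 0xE2 = 11100010 → 3-byte char #1 = E2 82 BF.
Offset 3: leading byte 0xF3 = 11110011 → 4-byte char #2 = F3 83 89 84.
Offset 7: leading byte 0xF0 = 11110000 → 4-byte char #3 = F0 90 8D 8A.
Offset 11: leading byte 0xE1 = 11100001 → 3-byte char #4 = E1 88 AD.
Offset 14: leading byte 0xF3 = 11110011 → 4-byte char #5 = F3 BF 81 AB.
Offset 18: leading byte 0x7C = 01111100 → 1-byte char #6 = 7C.
Leading byte 0x7C = 01111100 matches 0xxxxxxx → 1-byte sequence.
Byte 1: 0x7C = 01111100, payload 1111100 (7 bits).
Concatenate: 1111100 = 0x7C (7 bits → U+007C).

U+007C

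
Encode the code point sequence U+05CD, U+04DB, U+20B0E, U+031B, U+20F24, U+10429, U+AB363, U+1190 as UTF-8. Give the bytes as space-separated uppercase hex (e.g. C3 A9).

D7 8D D3 9B F0 A0 AC 8E CC 9B F0 A0 BC A4 F0 90 90 A9 F2 AB 8D A3 E1 86 90

U+05CD: 2-byte form → D7 8D.
U+04DB: 2-byte form → D3 9B.
U+20B0E: 4-byte form → F0 A0 AC 8E.
U+031B: 2-byte form → CC 9B.
U+20F24: 4-byte form → F0 A0 BC A4.
U+10429: 4-byte form → F0 90 90 A9.
U+AB363: 4-byte form → F2 AB 8D A3.
U+1190: 3-byte form → E1 86 90.
Concatenated (25 bytes): D7 8D D3 9B F0 A0 AC 8E CC 9B F0 A0 BC A4 F0 90 90 A9 F2 AB 8D A3 E1 86 90.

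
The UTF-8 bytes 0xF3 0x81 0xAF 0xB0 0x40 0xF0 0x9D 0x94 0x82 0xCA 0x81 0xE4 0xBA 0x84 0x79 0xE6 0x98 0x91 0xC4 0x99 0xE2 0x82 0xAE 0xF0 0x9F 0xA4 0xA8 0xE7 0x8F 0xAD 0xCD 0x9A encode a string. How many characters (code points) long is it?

Byte at offset 0: 0xF3 = 11110011 → 4-byte char (#1). Advance 4.
Byte at offset 4: 0x40 = 01000000 → 1-byte char (#2). Advance 1.
Byte at offset 5: 0xF0 = 11110000 → 4-byte char (#3). Advance 4.
Byte at offset 9: 0xCA = 11001010 → 2-byte char (#4). Advance 2.
Byte at offset 11: 0xE4 = 11100100 → 3-byte char (#5). Advance 3.
Byte at offset 14: 0x79 = 01111001 → 1-byte char (#6). Advance 1.
Byte at offset 15: 0xE6 = 11100110 → 3-byte char (#7). Advance 3.
Byte at offset 18: 0xC4 = 11000100 → 2-byte char (#8). Advance 2.
Byte at offset 20: 0xE2 = 11100010 → 3-byte char (#9). Advance 3.
Byte at offset 23: 0xF0 = 11110000 → 4-byte char (#10). Advance 4.
Byte at offset 27: 0xE7 = 11100111 → 3-byte char (#11). Advance 3.
Byte at offset 30: 0xCD = 11001101 → 2-byte char (#12). Advance 2.
Reached end at offset 32 after 12 code points.

12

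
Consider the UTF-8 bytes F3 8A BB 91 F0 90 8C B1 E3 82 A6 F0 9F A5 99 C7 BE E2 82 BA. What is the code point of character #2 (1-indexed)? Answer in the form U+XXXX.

U+10331

Offset 0: leading byte 0xF3 = 11110011 → 4-byte char #1 = F3 8A BB 91.
Offset 4: leading byte 0xF0 = 11110000 → 4-byte char #2 = F0 90 8C B1.
Leading byte 0xF0 = 11110000 matches 11110xxx → 4-byte sequence.
Byte 1: 0xF0 = 11110000, payload 000 (3 bits).
Byte 2: 0x90 = 10010000 (10xxxxxx ✓), payload 010000.
Byte 3: 0x8C = 10001100 (10xxxxxx ✓), payload 001100.
Byte 4: 0xB1 = 10110001 (10xxxxxx ✓), payload 110001.
Concatenate: 000010000001100110001 = 0x10331 (21 bits → U+10331).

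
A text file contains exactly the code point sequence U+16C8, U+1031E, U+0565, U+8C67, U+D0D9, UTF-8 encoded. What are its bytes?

U+16C8: 3-byte form → E1 9B 88.
U+1031E: 4-byte form → F0 90 8C 9E.
U+0565: 2-byte form → D5 A5.
U+8C67: 3-byte form → E8 B1 A7.
U+D0D9: 3-byte form → ED 83 99.
Concatenated (15 bytes): E1 9B 88 F0 90 8C 9E D5 A5 E8 B1 A7 ED 83 99.

E1 9B 88 F0 90 8C 9E D5 A5 E8 B1 A7 ED 83 99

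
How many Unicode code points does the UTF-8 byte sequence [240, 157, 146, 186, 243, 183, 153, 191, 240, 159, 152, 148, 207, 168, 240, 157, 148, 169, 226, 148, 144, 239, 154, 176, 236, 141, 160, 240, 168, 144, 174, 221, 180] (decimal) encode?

Byte at offset 0: 0xF0 = 11110000 → 4-byte char (#1). Advance 4.
Byte at offset 4: 0xF3 = 11110011 → 4-byte char (#2). Advance 4.
Byte at offset 8: 0xF0 = 11110000 → 4-byte char (#3). Advance 4.
Byte at offset 12: 0xCF = 11001111 → 2-byte char (#4). Advance 2.
Byte at offset 14: 0xF0 = 11110000 → 4-byte char (#5). Advance 4.
Byte at offset 18: 0xE2 = 11100010 → 3-byte char (#6). Advance 3.
Byte at offset 21: 0xEF = 11101111 → 3-byte char (#7). Advance 3.
Byte at offset 24: 0xEC = 11101100 → 3-byte char (#8). Advance 3.
Byte at offset 27: 0xF0 = 11110000 → 4-byte char (#9). Advance 4.
Byte at offset 31: 0xDD = 11011101 → 2-byte char (#10). Advance 2.
Reached end at offset 33 after 10 code points.

10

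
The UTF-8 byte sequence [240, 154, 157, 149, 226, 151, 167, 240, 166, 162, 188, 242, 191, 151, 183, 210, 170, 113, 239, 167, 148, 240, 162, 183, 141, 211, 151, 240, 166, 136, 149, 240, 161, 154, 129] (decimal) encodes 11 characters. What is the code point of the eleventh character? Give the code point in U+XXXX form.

U+21681

Offset 0: leading byte 0xF0 = 11110000 → 4-byte char #1 = F0 9A 9D 95.
Offset 4: leading byte 0xE2 = 11100010 → 3-byte char #2 = E2 97 A7.
Offset 7: leading byte 0xF0 = 11110000 → 4-byte char #3 = F0 A6 A2 BC.
Offset 11: leading byte 0xF2 = 11110010 → 4-byte char #4 = F2 BF 97 B7.
Offset 15: leading byte 0xD2 = 11010010 → 2-byte char #5 = D2 AA.
Offset 17: leading byte 0x71 = 01110001 → 1-byte char #6 = 71.
Offset 18: leading byte 0xEF = 11101111 → 3-byte char #7 = EF A7 94.
Offset 21: leading byte 0xF0 = 11110000 → 4-byte char #8 = F0 A2 B7 8D.
Offset 25: leading byte 0xD3 = 11010011 → 2-byte char #9 = D3 97.
Offset 27: leading byte 0xF0 = 11110000 → 4-byte char #10 = F0 A6 88 95.
Offset 31: leading byte 0xF0 = 11110000 → 4-byte char #11 = F0 A1 9A 81.
Leading byte 0xF0 = 11110000 matches 11110xxx → 4-byte sequence.
Byte 1: 0xF0 = 11110000, payload 000 (3 bits).
Byte 2: 0xA1 = 10100001 (10xxxxxx ✓), payload 100001.
Byte 3: 0x9A = 10011010 (10xxxxxx ✓), payload 011010.
Byte 4: 0x81 = 10000001 (10xxxxxx ✓), payload 000001.
Concatenate: 000100001011010000001 = 0x21681 (21 bits → U+21681).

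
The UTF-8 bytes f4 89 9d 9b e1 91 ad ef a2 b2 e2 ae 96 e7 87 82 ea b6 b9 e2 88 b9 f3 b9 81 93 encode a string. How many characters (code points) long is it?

Byte at offset 0: 0xF4 = 11110100 → 4-byte char (#1). Advance 4.
Byte at offset 4: 0xE1 = 11100001 → 3-byte char (#2). Advance 3.
Byte at offset 7: 0xEF = 11101111 → 3-byte char (#3). Advance 3.
Byte at offset 10: 0xE2 = 11100010 → 3-byte char (#4). Advance 3.
Byte at offset 13: 0xE7 = 11100111 → 3-byte char (#5). Advance 3.
Byte at offset 16: 0xEA = 11101010 → 3-byte char (#6). Advance 3.
Byte at offset 19: 0xE2 = 11100010 → 3-byte char (#7). Advance 3.
Byte at offset 22: 0xF3 = 11110011 → 4-byte char (#8). Advance 4.
Reached end at offset 26 after 8 code points.

8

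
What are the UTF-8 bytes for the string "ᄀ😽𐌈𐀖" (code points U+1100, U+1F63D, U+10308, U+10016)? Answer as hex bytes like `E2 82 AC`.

E1 84 80 F0 9F 98 BD F0 90 8C 88 F0 90 80 96

U+1100: 3-byte form → E1 84 80.
U+1F63D: 4-byte form → F0 9F 98 BD.
U+10308: 4-byte form → F0 90 8C 88.
U+10016: 4-byte form → F0 90 80 96.
Concatenated (15 bytes): E1 84 80 F0 9F 98 BD F0 90 8C 88 F0 90 80 96.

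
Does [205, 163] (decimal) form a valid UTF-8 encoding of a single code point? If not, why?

valid

Leading byte 0xCD = 11001101 → 2-byte form.
Continuation bytes 0xA3=10100011 all match 10xxxxxx.
Decoded value 0x363 is ≥ 0x80 (shortest form) and not a surrogate.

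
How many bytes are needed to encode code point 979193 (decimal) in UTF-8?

U+EF0F9 = 0xEF0F9. UTF-8 uses 1 byte below 0x80, 2 below 0x800, 3 below 0x10000, 4 up to 0x10FFFF. 0xEF0F9 is in U+10000–U+10FFFF → 4 bytes.

4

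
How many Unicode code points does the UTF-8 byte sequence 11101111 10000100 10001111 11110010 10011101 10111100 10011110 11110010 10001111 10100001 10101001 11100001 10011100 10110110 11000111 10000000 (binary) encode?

5

Byte at offset 0: 0xEF = 11101111 → 3-byte char (#1). Advance 3.
Byte at offset 3: 0xF2 = 11110010 → 4-byte char (#2). Advance 4.
Byte at offset 7: 0xF2 = 11110010 → 4-byte char (#3). Advance 4.
Byte at offset 11: 0xE1 = 11100001 → 3-byte char (#4). Advance 3.
Byte at offset 14: 0xC7 = 11000111 → 2-byte char (#5). Advance 2.
Reached end at offset 16 after 5 code points.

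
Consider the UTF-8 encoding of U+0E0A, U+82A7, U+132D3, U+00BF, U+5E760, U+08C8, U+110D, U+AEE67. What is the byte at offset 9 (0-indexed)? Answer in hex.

U+0E0A → 3-byte form E0 B8 8A at offsets 0–2.
U+82A7 → 3-byte form E8 8A A7 at offsets 3–5.
U+132D3 → 4-byte form F0 93 8B 93 at offsets 6–9.
Offset 9 falls in char 3's range; it's byte 4 of F0 93 8B 93 = 0x93.

0x93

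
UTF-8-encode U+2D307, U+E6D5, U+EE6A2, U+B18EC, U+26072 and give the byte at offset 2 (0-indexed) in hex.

0x8C

U+2D307 → 4-byte form F0 AD 8C 87 at offsets 0–3.
Offset 2 falls in char 1's range; it's byte 3 of F0 AD 8C 87 = 0x8C.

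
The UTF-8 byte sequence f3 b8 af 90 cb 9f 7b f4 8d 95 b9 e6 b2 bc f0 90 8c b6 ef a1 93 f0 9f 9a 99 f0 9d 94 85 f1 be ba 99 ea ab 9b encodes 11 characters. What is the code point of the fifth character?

U+6CBC

Offset 0: leading byte 0xF3 = 11110011 → 4-byte char #1 = F3 B8 AF 90.
Offset 4: leading byte 0xCB = 11001011 → 2-byte char #2 = CB 9F.
Offset 6: leading byte 0x7B = 01111011 → 1-byte char #3 = 7B.
Offset 7: leading byte 0xF4 = 11110100 → 4-byte char #4 = F4 8D 95 B9.
Offset 11: leading byte 0xE6 = 11100110 → 3-byte char #5 = E6 B2 BC.
Leading byte 0xE6 = 11100110 matches 1110xxxx → 3-byte sequence.
Byte 1: 0xE6 = 11100110, payload 0110 (4 bits).
Byte 2: 0xB2 = 10110010 (10xxxxxx ✓), payload 110010.
Byte 3: 0xBC = 10111100 (10xxxxxx ✓), payload 111100.
Concatenate: 0110110010111100 = 0x6CBC (16 bits → U+6CBC).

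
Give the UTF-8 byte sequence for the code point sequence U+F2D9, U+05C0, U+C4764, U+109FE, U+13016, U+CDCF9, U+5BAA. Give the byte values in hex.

EF 8B 99 D7 80 F3 84 9D A4 F0 90 A7 BE F0 93 80 96 F3 8D B3 B9 E5 AE AA

U+F2D9: 3-byte form → EF 8B 99.
U+05C0: 2-byte form → D7 80.
U+C4764: 4-byte form → F3 84 9D A4.
U+109FE: 4-byte form → F0 90 A7 BE.
U+13016: 4-byte form → F0 93 80 96.
U+CDCF9: 4-byte form → F3 8D B3 B9.
U+5BAA: 3-byte form → E5 AE AA.
Concatenated (24 bytes): EF 8B 99 D7 80 F3 84 9D A4 F0 90 A7 BE F0 93 80 96 F3 8D B3 B9 E5 AE AA.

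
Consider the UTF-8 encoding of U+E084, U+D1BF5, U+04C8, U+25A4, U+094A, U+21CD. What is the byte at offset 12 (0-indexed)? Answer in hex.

U+E084 → 3-byte form EE 82 84 at offsets 0–2.
U+D1BF5 → 4-byte form F3 91 AF B5 at offsets 3–6.
U+04C8 → 2-byte form D3 88 at offsets 7–8.
U+25A4 → 3-byte form E2 96 A4 at offsets 9–11.
U+094A → 3-byte form E0 A5 8A at offsets 12–14.
Offset 12 falls in char 5's range; it's byte 1 of E0 A5 8A = 0xE0.

0xE0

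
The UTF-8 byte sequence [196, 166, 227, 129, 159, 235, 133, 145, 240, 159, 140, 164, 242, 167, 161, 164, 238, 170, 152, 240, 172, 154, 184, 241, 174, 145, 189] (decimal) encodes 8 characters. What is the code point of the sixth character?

U+EA98

Offset 0: leading byte 0xC4 = 11000100 → 2-byte char #1 = C4 A6.
Offset 2: leading byte 0xE3 = 11100011 → 3-byte char #2 = E3 81 9F.
Offset 5: leading byte 0xEB = 11101011 → 3-byte char #3 = EB 85 91.
Offset 8: leading byte 0xF0 = 11110000 → 4-byte char #4 = F0 9F 8C A4.
Offset 12: leading byte 0xF2 = 11110010 → 4-byte char #5 = F2 A7 A1 A4.
Offset 16: leading byte 0xEE = 11101110 → 3-byte char #6 = EE AA 98.
Leading byte 0xEE = 11101110 matches 1110xxxx → 3-byte sequence.
Byte 1: 0xEE = 11101110, payload 1110 (4 bits).
Byte 2: 0xAA = 10101010 (10xxxxxx ✓), payload 101010.
Byte 3: 0x98 = 10011000 (10xxxxxx ✓), payload 011000.
Concatenate: 1110101010011000 = 0xEA98 (16 bits → U+EA98).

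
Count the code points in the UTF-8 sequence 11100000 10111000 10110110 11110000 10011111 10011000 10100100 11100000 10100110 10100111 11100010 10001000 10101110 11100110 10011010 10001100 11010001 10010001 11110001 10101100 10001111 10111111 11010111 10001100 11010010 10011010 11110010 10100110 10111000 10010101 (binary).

Byte at offset 0: 0xE0 = 11100000 → 3-byte char (#1). Advance 3.
Byte at offset 3: 0xF0 = 11110000 → 4-byte char (#2). Advance 4.
Byte at offset 7: 0xE0 = 11100000 → 3-byte char (#3). Advance 3.
Byte at offset 10: 0xE2 = 11100010 → 3-byte char (#4). Advance 3.
Byte at offset 13: 0xE6 = 11100110 → 3-byte char (#5). Advance 3.
Byte at offset 16: 0xD1 = 11010001 → 2-byte char (#6). Advance 2.
Byte at offset 18: 0xF1 = 11110001 → 4-byte char (#7). Advance 4.
Byte at offset 22: 0xD7 = 11010111 → 2-byte char (#8). Advance 2.
Byte at offset 24: 0xD2 = 11010010 → 2-byte char (#9). Advance 2.
Byte at offset 26: 0xF2 = 11110010 → 4-byte char (#10). Advance 4.
Reached end at offset 30 after 10 code points.

10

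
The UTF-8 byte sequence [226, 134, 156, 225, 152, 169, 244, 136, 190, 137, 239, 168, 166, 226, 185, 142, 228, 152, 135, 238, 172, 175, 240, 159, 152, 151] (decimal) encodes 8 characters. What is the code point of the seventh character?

Offset 0: leading byte 0xE2 = 11100010 → 3-byte char #1 = E2 86 9C.
Offset 3: leading byte 0xE1 = 11100001 → 3-byte char #2 = E1 98 A9.
Offset 6: leading byte 0xF4 = 11110100 → 4-byte char #3 = F4 88 BE 89.
Offset 10: leading byte 0xEF = 11101111 → 3-byte char #4 = EF A8 A6.
Offset 13: leading byte 0xE2 = 11100010 → 3-byte char #5 = E2 B9 8E.
Offset 16: leading byte 0xE4 = 11100100 → 3-byte char #6 = E4 98 87.
Offset 19: leading byte 0xEE = 11101110 → 3-byte char #7 = EE AC AF.
Leading byte 0xEE = 11101110 matches 1110xxxx → 3-byte sequence.
Byte 1: 0xEE = 11101110, payload 1110 (4 bits).
Byte 2: 0xAC = 10101100 (10xxxxxx ✓), payload 101100.
Byte 3: 0xAF = 10101111 (10xxxxxx ✓), payload 101111.
Concatenate: 1110101100101111 = 0xEB2F (16 bits → U+EB2F).

U+EB2F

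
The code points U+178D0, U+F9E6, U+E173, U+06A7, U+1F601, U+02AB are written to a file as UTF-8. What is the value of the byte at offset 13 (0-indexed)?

0x9F

U+178D0 → 4-byte form F0 97 A3 90 at offsets 0–3.
U+F9E6 → 3-byte form EF A7 A6 at offsets 4–6.
U+E173 → 3-byte form EE 85 B3 at offsets 7–9.
U+06A7 → 2-byte form DA A7 at offsets 10–11.
U+1F601 → 4-byte form F0 9F 98 81 at offsets 12–15.
Offset 13 falls in char 5's range; it's byte 2 of F0 9F 98 81 = 0x9F.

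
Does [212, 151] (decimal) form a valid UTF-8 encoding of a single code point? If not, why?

valid

Leading byte 0xD4 = 11010100 → 2-byte form.
Continuation bytes 0x97=10010111 all match 10xxxxxx.
Decoded value 0x517 is ≥ 0x80 (shortest form) and not a surrogate.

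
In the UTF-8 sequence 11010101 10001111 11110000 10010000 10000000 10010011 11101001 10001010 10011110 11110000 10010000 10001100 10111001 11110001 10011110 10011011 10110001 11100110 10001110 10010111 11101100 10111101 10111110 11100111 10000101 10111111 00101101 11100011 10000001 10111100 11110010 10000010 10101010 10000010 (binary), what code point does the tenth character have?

Offset 0: leading byte 0xD5 = 11010101 → 2-byte char #1 = D5 8F.
Offset 2: leading byte 0xF0 = 11110000 → 4-byte char #2 = F0 90 80 93.
Offset 6: leading byte 0xE9 = 11101001 → 3-byte char #3 = E9 8A 9E.
Offset 9: leading byte 0xF0 = 11110000 → 4-byte char #4 = F0 90 8C B9.
Offset 13: leading byte 0xF1 = 11110001 → 4-byte char #5 = F1 9E 9B B1.
Offset 17: leading byte 0xE6 = 11100110 → 3-byte char #6 = E6 8E 97.
Offset 20: leading byte 0xEC = 11101100 → 3-byte char #7 = EC BD BE.
Offset 23: leading byte 0xE7 = 11100111 → 3-byte char #8 = E7 85 BF.
Offset 26: leading byte 0x2D = 00101101 → 1-byte char #9 = 2D.
Offset 27: leading byte 0xE3 = 11100011 → 3-byte char #10 = E3 81 BC.
Leading byte 0xE3 = 11100011 matches 1110xxxx → 3-byte sequence.
Byte 1: 0xE3 = 11100011, payload 0011 (4 bits).
Byte 2: 0x81 = 10000001 (10xxxxxx ✓), payload 000001.
Byte 3: 0xBC = 10111100 (10xxxxxx ✓), payload 111100.
Concatenate: 0011000001111100 = 0x307C (16 bits → U+307C).

U+307C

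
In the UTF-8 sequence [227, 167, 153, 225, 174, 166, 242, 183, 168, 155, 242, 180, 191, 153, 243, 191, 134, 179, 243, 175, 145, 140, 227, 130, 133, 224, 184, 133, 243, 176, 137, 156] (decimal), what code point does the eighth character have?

U+0E05

Offset 0: leading byte 0xE3 = 11100011 → 3-byte char #1 = E3 A7 99.
Offset 3: leading byte 0xE1 = 11100001 → 3-byte char #2 = E1 AE A6.
Offset 6: leading byte 0xF2 = 11110010 → 4-byte char #3 = F2 B7 A8 9B.
Offset 10: leading byte 0xF2 = 11110010 → 4-byte char #4 = F2 B4 BF 99.
Offset 14: leading byte 0xF3 = 11110011 → 4-byte char #5 = F3 BF 86 B3.
Offset 18: leading byte 0xF3 = 11110011 → 4-byte char #6 = F3 AF 91 8C.
Offset 22: leading byte 0xE3 = 11100011 → 3-byte char #7 = E3 82 85.
Offset 25: leading byte 0xE0 = 11100000 → 3-byte char #8 = E0 B8 85.
Leading byte 0xE0 = 11100000 matches 1110xxxx → 3-byte sequence.
Byte 1: 0xE0 = 11100000, payload 0000 (4 bits).
Byte 2: 0xB8 = 10111000 (10xxxxxx ✓), payload 111000.
Byte 3: 0x85 = 10000101 (10xxxxxx ✓), payload 000101.
Concatenate: 0000111000000101 = 0xE05 (16 bits → U+0E05).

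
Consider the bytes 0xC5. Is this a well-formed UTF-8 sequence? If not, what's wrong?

invalid (sequence truncated)

Leading byte 0xC5 = 11000101 → 2-byte form, but only 1 byte is present.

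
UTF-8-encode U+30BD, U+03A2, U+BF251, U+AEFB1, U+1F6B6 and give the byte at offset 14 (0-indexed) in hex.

U+30BD → 3-byte form E3 82 BD at offsets 0–2.
U+03A2 → 2-byte form CE A2 at offsets 3–4.
U+BF251 → 4-byte form F2 BF 89 91 at offsets 5–8.
U+AEFB1 → 4-byte form F2 AE BE B1 at offsets 9–12.
U+1F6B6 → 4-byte form F0 9F 9A B6 at offsets 13–16.
Offset 14 falls in char 5's range; it's byte 2 of F0 9F 9A B6 = 0x9F.

0x9F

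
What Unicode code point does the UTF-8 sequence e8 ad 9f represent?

Leading byte 0xE8 = 11101000 matches 1110xxxx → 3-byte sequence.
Byte 1: 0xE8 = 11101000, payload 1000 (4 bits).
Byte 2: 0xAD = 10101101 (10xxxxxx ✓), payload 101101.
Byte 3: 0x9F = 10011111 (10xxxxxx ✓), payload 011111.
Concatenate: 1000101101011111 = 0x8B5F (16 bits → U+8B5F).

U+8B5F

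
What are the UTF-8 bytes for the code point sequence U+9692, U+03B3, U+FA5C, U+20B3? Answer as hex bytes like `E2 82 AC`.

U+9692: 3-byte form → E9 9A 92.
U+03B3: 2-byte form → CE B3.
U+FA5C: 3-byte form → EF A9 9C.
U+20B3: 3-byte form → E2 82 B3.
Concatenated (11 bytes): E9 9A 92 CE B3 EF A9 9C E2 82 B3.

E9 9A 92 CE B3 EF A9 9C E2 82 B3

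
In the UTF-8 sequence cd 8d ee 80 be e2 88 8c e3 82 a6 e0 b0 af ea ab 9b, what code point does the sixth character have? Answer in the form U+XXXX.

Offset 0: leading byte 0xCD = 11001101 → 2-byte char #1 = CD 8D.
Offset 2: leading byte 0xEE = 11101110 → 3-byte char #2 = EE 80 BE.
Offset 5: leading byte 0xE2 = 11100010 → 3-byte char #3 = E2 88 8C.
Offset 8: leading byte 0xE3 = 11100011 → 3-byte char #4 = E3 82 A6.
Offset 11: leading byte 0xE0 = 11100000 → 3-byte char #5 = E0 B0 AF.
Offset 14: leading byte 0xEA = 11101010 → 3-byte char #6 = EA AB 9B.
Leading byte 0xEA = 11101010 matches 1110xxxx → 3-byte sequence.
Byte 1: 0xEA = 11101010, payload 1010 (4 bits).
Byte 2: 0xAB = 10101011 (10xxxxxx ✓), payload 101011.
Byte 3: 0x9B = 10011011 (10xxxxxx ✓), payload 011011.
Concatenate: 1010101011011011 = 0xAADB (16 bits → U+AADB).

U+AADB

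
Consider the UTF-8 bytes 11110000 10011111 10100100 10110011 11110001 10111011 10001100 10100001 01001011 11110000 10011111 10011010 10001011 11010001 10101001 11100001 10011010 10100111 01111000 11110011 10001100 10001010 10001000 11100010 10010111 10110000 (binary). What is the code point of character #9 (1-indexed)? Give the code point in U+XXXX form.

Offset 0: leading byte 0xF0 = 11110000 → 4-byte char #1 = F0 9F A4 B3.
Offset 4: leading byte 0xF1 = 11110001 → 4-byte char #2 = F1 BB 8C A1.
Offset 8: leading byte 0x4B = 01001011 → 1-byte char #3 = 4B.
Offset 9: leading byte 0xF0 = 11110000 → 4-byte char #4 = F0 9F 9A 8B.
Offset 13: leading byte 0xD1 = 11010001 → 2-byte char #5 = D1 A9.
Offset 15: leading byte 0xE1 = 11100001 → 3-byte char #6 = E1 9A A7.
Offset 18: leading byte 0x78 = 01111000 → 1-byte char #7 = 78.
Offset 19: leading byte 0xF3 = 11110011 → 4-byte char #8 = F3 8C 8A 88.
Offset 23: leading byte 0xE2 = 11100010 → 3-byte char #9 = E2 97 B0.
Leading byte 0xE2 = 11100010 matches 1110xxxx → 3-byte sequence.
Byte 1: 0xE2 = 11100010, payload 0010 (4 bits).
Byte 2: 0x97 = 10010111 (10xxxxxx ✓), payload 010111.
Byte 3: 0xB0 = 10110000 (10xxxxxx ✓), payload 110000.
Concatenate: 0010010111110000 = 0x25F0 (16 bits → U+25F0).

U+25F0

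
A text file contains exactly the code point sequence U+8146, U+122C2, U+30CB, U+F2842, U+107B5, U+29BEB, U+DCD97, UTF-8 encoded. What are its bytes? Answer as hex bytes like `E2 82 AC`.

U+8146: 3-byte form → E8 85 86.
U+122C2: 4-byte form → F0 92 8B 82.
U+30CB: 3-byte form → E3 83 8B.
U+F2842: 4-byte form → F3 B2 A1 82.
U+107B5: 4-byte form → F0 90 9E B5.
U+29BEB: 4-byte form → F0 A9 AF AB.
U+DCD97: 4-byte form → F3 9C B6 97.
Concatenated (26 bytes): E8 85 86 F0 92 8B 82 E3 83 8B F3 B2 A1 82 F0 90 9E B5 F0 A9 AF AB F3 9C B6 97.

E8 85 86 F0 92 8B 82 E3 83 8B F3 B2 A1 82 F0 90 9E B5 F0 A9 AF AB F3 9C B6 97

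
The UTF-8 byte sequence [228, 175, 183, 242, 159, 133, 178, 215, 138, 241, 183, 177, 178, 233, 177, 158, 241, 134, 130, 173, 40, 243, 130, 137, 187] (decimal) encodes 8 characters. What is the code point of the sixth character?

U+460AD

Offset 0: leading byte 0xE4 = 11100100 → 3-byte char #1 = E4 AF B7.
Offset 3: leading byte 0xF2 = 11110010 → 4-byte char #2 = F2 9F 85 B2.
Offset 7: leading byte 0xD7 = 11010111 → 2-byte char #3 = D7 8A.
Offset 9: leading byte 0xF1 = 11110001 → 4-byte char #4 = F1 B7 B1 B2.
Offset 13: leading byte 0xE9 = 11101001 → 3-byte char #5 = E9 B1 9E.
Offset 16: leading byte 0xF1 = 11110001 → 4-byte char #6 = F1 86 82 AD.
Leading byte 0xF1 = 11110001 matches 11110xxx → 4-byte sequence.
Byte 1: 0xF1 = 11110001, payload 001 (3 bits).
Byte 2: 0x86 = 10000110 (10xxxxxx ✓), payload 000110.
Byte 3: 0x82 = 10000010 (10xxxxxx ✓), payload 000010.
Byte 4: 0xAD = 10101101 (10xxxxxx ✓), payload 101101.
Concatenate: 001000110000010101101 = 0x460AD (21 bits → U+460AD).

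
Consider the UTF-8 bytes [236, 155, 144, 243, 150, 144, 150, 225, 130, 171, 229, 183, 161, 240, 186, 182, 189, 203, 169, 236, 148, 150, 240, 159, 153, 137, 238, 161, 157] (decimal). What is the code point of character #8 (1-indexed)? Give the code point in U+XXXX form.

U+1F649

Offset 0: leading byte 0xEC = 11101100 → 3-byte char #1 = EC 9B 90.
Offset 3: leading byte 0xF3 = 11110011 → 4-byte char #2 = F3 96 90 96.
Offset 7: leading byte 0xE1 = 11100001 → 3-byte char #3 = E1 82 AB.
Offset 10: leading byte 0xE5 = 11100101 → 3-byte char #4 = E5 B7 A1.
Offset 13: leading byte 0xF0 = 11110000 → 4-byte char #5 = F0 BA B6 BD.
Offset 17: leading byte 0xCB = 11001011 → 2-byte char #6 = CB A9.
Offset 19: leading byte 0xEC = 11101100 → 3-byte char #7 = EC 94 96.
Offset 22: leading byte 0xF0 = 11110000 → 4-byte char #8 = F0 9F 99 89.
Leading byte 0xF0 = 11110000 matches 11110xxx → 4-byte sequence.
Byte 1: 0xF0 = 11110000, payload 000 (3 bits).
Byte 2: 0x9F = 10011111 (10xxxxxx ✓), payload 011111.
Byte 3: 0x99 = 10011001 (10xxxxxx ✓), payload 011001.
Byte 4: 0x89 = 10001001 (10xxxxxx ✓), payload 001001.
Concatenate: 000011111011001001001 = 0x1F649 (21 bits → U+1F649).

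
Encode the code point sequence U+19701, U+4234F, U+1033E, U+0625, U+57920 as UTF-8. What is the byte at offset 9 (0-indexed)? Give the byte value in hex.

0x90

U+19701 → 4-byte form F0 99 9C 81 at offsets 0–3.
U+4234F → 4-byte form F1 82 8D 8F at offsets 4–7.
U+1033E → 4-byte form F0 90 8C BE at offsets 8–11.
Offset 9 falls in char 3's range; it's byte 2 of F0 90 8C BE = 0x90.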